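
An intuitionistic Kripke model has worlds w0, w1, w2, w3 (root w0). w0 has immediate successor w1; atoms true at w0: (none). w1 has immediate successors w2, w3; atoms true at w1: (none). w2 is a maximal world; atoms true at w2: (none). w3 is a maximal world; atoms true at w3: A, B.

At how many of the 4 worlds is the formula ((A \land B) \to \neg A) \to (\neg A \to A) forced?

w0: does not force it — w0 \nVdash ((A \land B) \to \neg A) \to (\neg A \to A): at the accessible world w2, w2 \Vdash (A \land B) \to \neg A but w2 \nVdash \neg A \to A.
w1: does not force it.
w2: does not force it.
w3: forces it.
Worlds forcing the formula: {w3}.

1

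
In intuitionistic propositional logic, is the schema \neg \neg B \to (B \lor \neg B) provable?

No

This is a variant of double-negation elimination (deriving excluded middle from double negation), which is not intuitionistically valid.
A Kripke countermodel: worlds u0, u1; order generated by u0 \le u1; atoms true at each world — u0:{}; u1:{B}.
u0 \nVdash \neg \neg B \to (B \lor \neg B): already at u0 itself, u0 \Vdash \neg \neg B but u0 \nVdash B \lor \neg B.
u0 \nVdash B \lor \neg B: neither disjunct is forced at u0.
u0 lacks atom B, so u0 \nVdash B.
So the root u0 does not force the formula.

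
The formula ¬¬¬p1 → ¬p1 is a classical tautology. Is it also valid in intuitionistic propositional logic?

Yes

This is triple-negation reduction, which is intuitionistically derivable.
Assume ¬¬¬p1 and suppose p1. Then ¬¬p1 (double-negation introduction), contradicting ¬¬¬p1. So ¬p1.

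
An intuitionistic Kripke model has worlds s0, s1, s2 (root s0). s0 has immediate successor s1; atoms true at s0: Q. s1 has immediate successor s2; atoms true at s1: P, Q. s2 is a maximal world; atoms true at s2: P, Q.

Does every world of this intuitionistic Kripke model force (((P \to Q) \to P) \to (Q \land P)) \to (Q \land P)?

Not every world: s0 \nVdash (((P \to Q) \to P) \to (Q \land P)) \to (Q \land P).
s0 \nVdash (((P \to Q) \to P) \to (Q \land P)) \to (Q \land P): already at s0 itself, s0 \Vdash ((P \to Q) \to P) \to (Q \land P) but s0 \nVdash Q \land P.
s0 \nVdash Q \land P since s0 fails P.

No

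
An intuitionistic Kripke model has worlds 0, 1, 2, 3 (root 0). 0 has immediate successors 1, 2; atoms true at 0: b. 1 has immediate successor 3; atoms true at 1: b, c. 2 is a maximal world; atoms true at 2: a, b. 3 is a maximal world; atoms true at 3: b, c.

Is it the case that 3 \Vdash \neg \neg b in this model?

Yes

3 \Vdash \neg \neg b: no world accessible from 3 forces \neg b.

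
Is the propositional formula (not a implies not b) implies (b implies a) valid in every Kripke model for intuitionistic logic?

No

This is the converse of contraposition, which is not intuitionistically valid.
A Kripke countermodel: worlds u0, u1; order generated by u0 <= u1; atoms true at each world — u0:{b}; u1:{a,b}.
u0 does not force (not a implies not b) implies (b implies a): already at u0 itself, u0 forces not a implies not b but u0 does not force b implies a.
u0 does not force b implies a: already at u0 itself, u0 forces b but u0 does not force a.
u0 lacks atom a, so u0 does not force a.
So the root u0 does not force the formula.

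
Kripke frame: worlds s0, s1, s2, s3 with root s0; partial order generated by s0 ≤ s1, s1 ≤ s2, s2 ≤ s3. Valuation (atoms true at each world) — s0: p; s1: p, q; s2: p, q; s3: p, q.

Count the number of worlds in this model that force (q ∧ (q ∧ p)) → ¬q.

s0: does not force it — s0 ⊮ (q ∧ (q ∧ p)) → ¬q: at the accessible world s1, s1 ⊩ q ∧ (q ∧ p) but s1 ⊮ ¬q.
s1: does not force it — s1 ⊮ (q ∧ (q ∧ p)) → ¬q: already at s1 itself, s1 ⊩ q ∧ (q ∧ p) but s1 ⊮ ¬q.
s2: does not force it — s2 ⊮ (q ∧ (q ∧ p)) → ¬q: already at s2 itself, s2 ⊩ q ∧ (q ∧ p) but s2 ⊮ ¬q.
s3: does not force it.
Worlds forcing the formula: { }.

0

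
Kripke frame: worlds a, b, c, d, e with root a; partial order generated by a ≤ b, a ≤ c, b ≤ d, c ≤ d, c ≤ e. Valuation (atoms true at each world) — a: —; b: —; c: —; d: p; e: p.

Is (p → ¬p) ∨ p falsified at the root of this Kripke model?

Yes

a ⊮ (p → ¬p) ∨ p: neither disjunct is forced at a.
a ⊮ p → ¬p: at the accessible world d, d ⊩ p but d ⊮ ¬p.
d ⊮ ¬p since d is accessible from d and d ⊩ p.
So the root a does not force (p → ¬p) ∨ p; the model is a countermodel.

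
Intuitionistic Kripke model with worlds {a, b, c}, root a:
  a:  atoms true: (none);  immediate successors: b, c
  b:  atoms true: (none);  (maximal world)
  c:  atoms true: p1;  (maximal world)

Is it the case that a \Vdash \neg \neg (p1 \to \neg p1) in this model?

a \nVdash \neg \neg (p1 \to \neg p1) since c is accessible from a and c \Vdash \neg (p1 \to \neg p1).
c \Vdash \neg (p1 \to \neg p1): no world accessible from c forces p1 \to \neg p1.

No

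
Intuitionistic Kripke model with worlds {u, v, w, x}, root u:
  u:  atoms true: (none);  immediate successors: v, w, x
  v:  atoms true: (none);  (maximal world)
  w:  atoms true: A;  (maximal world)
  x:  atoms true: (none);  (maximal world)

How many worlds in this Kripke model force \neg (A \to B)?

u: does not force it — u \nVdash \neg (A \to B) since v is accessible from u and v \Vdash A \to B.
v: does not force it — v \nVdash \neg (A \to B) since v is accessible from v and v \Vdash A \to B.
w: forces it.
x: does not force it.
Worlds forcing the formula: {w}.

1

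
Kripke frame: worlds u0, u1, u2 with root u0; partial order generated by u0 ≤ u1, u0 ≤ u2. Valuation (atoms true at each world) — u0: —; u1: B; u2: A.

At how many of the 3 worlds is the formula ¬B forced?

1

u0: does not force it — u0 ⊮ ¬B since u1 is accessible from u0 and u1 ⊩ B.
u1: does not force it.
u2: forces it.
Worlds forcing the formula: {u2}.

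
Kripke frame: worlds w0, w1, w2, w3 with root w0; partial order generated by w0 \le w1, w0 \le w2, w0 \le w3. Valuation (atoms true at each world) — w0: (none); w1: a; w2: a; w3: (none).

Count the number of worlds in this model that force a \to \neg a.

w0: does not force it — w0 \nVdash a \to \neg a: at the accessible world w1, w1 \Vdash a but w1 \nVdash \neg a.
w1: does not force it — w1 \nVdash a \to \neg a: already at w1 itself, w1 \Vdash a but w1 \nVdash \neg a.
w2: does not force it — w2 \nVdash a \to \neg a: already at w2 itself, w2 \Vdash a but w2 \nVdash \neg a.
w3: forces it.
Worlds forcing the formula: {w3}.

1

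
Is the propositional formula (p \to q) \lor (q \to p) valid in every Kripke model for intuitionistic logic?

No

This is the Gödel–Dummett linearity axiom, which is not intuitionistically valid.
A Kripke countermodel: worlds a, b, c; order generated by a \le b, a \le c; atoms true at each world — a:{}; b:{p}; c:{q}.
a \nVdash (p \to q) \lor (q \to p): neither disjunct is forced at a.
a \nVdash p \to q: at the accessible world b, b \Vdash p but b \nVdash q.
b lacks atom q, so b \nVdash q.
So the root a does not force the formula.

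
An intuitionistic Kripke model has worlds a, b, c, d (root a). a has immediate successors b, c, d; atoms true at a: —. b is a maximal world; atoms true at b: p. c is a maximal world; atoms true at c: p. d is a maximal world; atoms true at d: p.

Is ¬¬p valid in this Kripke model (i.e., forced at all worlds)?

a ⊩ ¬¬p: no world accessible from a forces ¬p.
Since the root a forces ¬¬p and forcing is persistent (monotone upward), every world forces it.

Yes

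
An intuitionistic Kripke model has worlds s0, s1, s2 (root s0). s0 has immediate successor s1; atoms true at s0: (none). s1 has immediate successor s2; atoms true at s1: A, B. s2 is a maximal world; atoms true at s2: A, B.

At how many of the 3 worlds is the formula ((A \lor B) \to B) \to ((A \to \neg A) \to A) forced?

3

s0: forces it.
s1: forces it.
s2: forces it.
Worlds forcing the formula: {s0, s1, s2}.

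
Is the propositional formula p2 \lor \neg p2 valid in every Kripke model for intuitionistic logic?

This is the law of excluded middle, which is not intuitionistically valid.
A Kripke countermodel: worlds a, b; order generated by a \le b; atoms true at each world — a:{}; b:{p2}.
a \nVdash p2 \lor \neg p2: neither disjunct is forced at a.
a lacks atom p2, so a \nVdash p2.
So the root a does not force the formula.

No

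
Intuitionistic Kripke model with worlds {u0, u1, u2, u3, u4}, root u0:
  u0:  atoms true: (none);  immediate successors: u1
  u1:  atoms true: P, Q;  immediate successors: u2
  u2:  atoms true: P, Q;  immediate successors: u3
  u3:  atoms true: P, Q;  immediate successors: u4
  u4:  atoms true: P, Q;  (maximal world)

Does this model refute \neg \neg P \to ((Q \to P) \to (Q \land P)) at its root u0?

u0 \nVdash \neg \neg P \to ((Q \to P) \to (Q \land P)): already at u0 itself, u0 \Vdash \neg \neg P but u0 \nVdash (Q \to P) \to (Q \land P).
u0 \nVdash (Q \to P) \to (Q \land P): already at u0 itself, u0 \Vdash Q \to P but u0 \nVdash Q \land P.
u0 \nVdash Q \land P since u0 fails Q.
So the root u0 does not force \neg \neg P \to ((Q \to P) \to (Q \land P)); the model is a countermodel.

Yes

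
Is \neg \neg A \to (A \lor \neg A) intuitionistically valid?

No

This is a variant of double-negation elimination (deriving excluded middle from double negation), which is not intuitionistically valid.
A Kripke countermodel: worlds u, v; order generated by u \le v; atoms true at each world — u:{}; v:{A}.
u \nVdash \neg \neg A \to (A \lor \neg A): already at u itself, u \Vdash \neg \neg A but u \nVdash A \lor \neg A.
u \nVdash A \lor \neg A: neither disjunct is forced at u.
u lacks atom A, so u \nVdash A.
So the root u does not force the formula.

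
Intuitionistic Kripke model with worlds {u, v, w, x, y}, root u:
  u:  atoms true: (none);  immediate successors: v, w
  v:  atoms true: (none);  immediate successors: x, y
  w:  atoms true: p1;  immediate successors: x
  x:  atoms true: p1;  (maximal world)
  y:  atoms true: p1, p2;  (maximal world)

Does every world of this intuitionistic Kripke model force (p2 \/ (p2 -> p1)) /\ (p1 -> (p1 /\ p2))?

No

Not every world: u ||-/- (p2 \/ (p2 -> p1)) /\ (p1 -> (p1 /\ p2)).
u ||-/- (p2 \/ (p2 -> p1)) /\ (p1 -> (p1 /\ p2)) since u fails p1 -> (p1 /\ p2).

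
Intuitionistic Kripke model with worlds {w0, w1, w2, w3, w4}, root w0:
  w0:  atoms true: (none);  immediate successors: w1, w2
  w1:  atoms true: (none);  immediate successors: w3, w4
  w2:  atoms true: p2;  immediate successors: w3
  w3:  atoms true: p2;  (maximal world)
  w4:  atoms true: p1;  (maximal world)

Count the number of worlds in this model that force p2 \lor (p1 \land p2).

w0: does not force it — w0 \nVdash p2 \lor (p1 \land p2): neither disjunct is forced at w0.
w1: does not force it.
w2: forces it.
w3: forces it.
w4: does not force it.
Worlds forcing the formula: {w2, w3}.

2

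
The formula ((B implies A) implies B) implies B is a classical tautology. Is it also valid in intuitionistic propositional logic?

No

This is Peirce's law, which is not intuitionistically valid.
A Kripke countermodel: worlds w0, w1; order generated by w0 <= w1; atoms true at each world — w0:{}; w1:{B}.
w0 does not force ((B implies A) implies B) implies B: already at w0 itself, w0 forces (B implies A) implies B but w0 does not force B.
w0 lacks atom B, so w0 does not force B.
So the root w0 does not force the formula.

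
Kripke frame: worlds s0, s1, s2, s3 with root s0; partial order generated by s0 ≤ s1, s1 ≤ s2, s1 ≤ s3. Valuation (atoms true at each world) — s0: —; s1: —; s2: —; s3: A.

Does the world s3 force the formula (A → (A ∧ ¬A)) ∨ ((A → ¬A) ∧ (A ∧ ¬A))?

No

s3 ⊮ (A → (A ∧ ¬A)) ∨ ((A → ¬A) ∧ (A ∧ ¬A)): neither disjunct is forced at s3.
s3 ⊮ A → (A ∧ ¬A): already at s3 itself, s3 ⊩ A but s3 ⊮ A ∧ ¬A.
s3 ⊮ A ∧ ¬A since s3 fails ¬A.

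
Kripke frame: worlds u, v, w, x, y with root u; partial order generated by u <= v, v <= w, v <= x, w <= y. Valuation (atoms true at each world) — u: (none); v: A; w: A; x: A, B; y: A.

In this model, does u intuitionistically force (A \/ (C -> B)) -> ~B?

u ||-/- (A \/ (C -> B)) -> ~B: already at u itself, u ||- A \/ (C -> B) but u ||-/- ~B.
u ||-/- ~B since x is accessible from u and x ||- B.

No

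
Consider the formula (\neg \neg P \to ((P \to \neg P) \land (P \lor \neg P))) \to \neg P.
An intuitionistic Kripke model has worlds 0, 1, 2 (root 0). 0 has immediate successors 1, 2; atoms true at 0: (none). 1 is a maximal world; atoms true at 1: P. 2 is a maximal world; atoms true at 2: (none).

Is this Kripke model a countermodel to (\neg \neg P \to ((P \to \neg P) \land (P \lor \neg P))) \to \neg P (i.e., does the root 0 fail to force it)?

0 \Vdash (\neg \neg P \to ((P \to \neg P) \land (P \lor \neg P))) \to \neg P: every world accessible from 0 that forces \neg \neg P \to ((P \to \neg P) \land (P \lor \neg P)) (namely 2) also forces \neg P.
So the root 0 forces (\neg \neg P \to ((P \to \neg P) \land (P \lor \neg P))) \to \neg P; the model is not a countermodel.

No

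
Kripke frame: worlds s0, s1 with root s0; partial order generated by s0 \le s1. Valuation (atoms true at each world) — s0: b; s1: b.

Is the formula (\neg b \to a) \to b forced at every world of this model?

Yes

s0 \Vdash (\neg b \to a) \to b: every world accessible from s0 that forces \neg b \to a (namely s0, s1) also forces b.
Since the root s0 forces (\neg b \to a) \to b and forcing is persistent (monotone upward), every world forces it.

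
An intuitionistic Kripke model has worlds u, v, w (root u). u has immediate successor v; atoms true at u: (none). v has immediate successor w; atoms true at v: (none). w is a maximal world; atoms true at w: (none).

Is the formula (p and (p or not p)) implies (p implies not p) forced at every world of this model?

u forces (p and (p or not p)) implies (p implies not p) vacuously: no world accessible from u forces the antecedent p and (p or not p).
Since the root u forces (p and (p or not p)) implies (p implies not p) and forcing is persistent (monotone upward), every world forces it.

Yes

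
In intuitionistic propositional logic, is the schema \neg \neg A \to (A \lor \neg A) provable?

No

This is a variant of double-negation elimination (deriving excluded middle from double negation), which is not intuitionistically valid.
A Kripke countermodel: worlds u, v; order generated by u \le v; atoms true at each world — u:{}; v:{A}.
u \nVdash \neg \neg A \to (A \lor \neg A): already at u itself, u \Vdash \neg \neg A but u \nVdash A \lor \neg A.
u \nVdash A \lor \neg A: neither disjunct is forced at u.
u lacks atom A, so u \nVdash A.
So the root u does not force the formula.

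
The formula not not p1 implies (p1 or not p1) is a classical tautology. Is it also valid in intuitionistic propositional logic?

This is a variant of double-negation elimination (deriving excluded middle from double negation), which is not intuitionistically valid.
A Kripke countermodel: worlds u0, u1; order generated by u0 <= u1; atoms true at each world — u0:{}; u1:{p1}.
u0 does not force not not p1 implies (p1 or not p1): already at u0 itself, u0 forces not not p1 but u0 does not force p1 or not p1.
u0 does not force p1 or not p1: neither disjunct is forced at u0.
u0 lacks atom p1, so u0 does not force p1.
So the root u0 does not force the formula.

No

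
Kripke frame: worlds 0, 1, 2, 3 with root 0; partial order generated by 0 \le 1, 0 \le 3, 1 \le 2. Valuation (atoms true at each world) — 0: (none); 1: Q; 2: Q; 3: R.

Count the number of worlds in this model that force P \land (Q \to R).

0

0: does not force it — 0 \nVdash P \land (Q \to R) since 0 fails P.
1: does not force it.
2: does not force it.
3: does not force it.
Worlds forcing the formula: { }.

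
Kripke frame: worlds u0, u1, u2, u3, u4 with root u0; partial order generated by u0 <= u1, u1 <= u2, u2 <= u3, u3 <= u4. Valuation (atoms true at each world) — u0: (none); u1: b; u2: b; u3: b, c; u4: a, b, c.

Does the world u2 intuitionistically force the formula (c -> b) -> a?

No

u2 ||-/- (c -> b) -> a: already at u2 itself, u2 ||- c -> b but u2 ||-/- a.
u2 lacks atom a, so u2 ||-/- a.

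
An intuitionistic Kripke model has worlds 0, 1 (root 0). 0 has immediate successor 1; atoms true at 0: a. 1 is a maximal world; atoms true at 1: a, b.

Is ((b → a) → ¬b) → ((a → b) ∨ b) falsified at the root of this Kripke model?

No

0 ⊩ ((b → a) → ¬b) → ((a → b) ∨ b) vacuously: no world accessible from 0 forces the antecedent (b → a) → ¬b.
So the root 0 forces ((b → a) → ¬b) → ((a → b) ∨ b); the model is not a countermodel.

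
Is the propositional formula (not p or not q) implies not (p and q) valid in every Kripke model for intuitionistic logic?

This is a constructively valid De Morgan direction (disjunction of negations to negated conjunction), which is intuitionistically derivable.
If not p holds at a world then no accessible world forces p, hence none forces p and q; likewise for not q.

Yes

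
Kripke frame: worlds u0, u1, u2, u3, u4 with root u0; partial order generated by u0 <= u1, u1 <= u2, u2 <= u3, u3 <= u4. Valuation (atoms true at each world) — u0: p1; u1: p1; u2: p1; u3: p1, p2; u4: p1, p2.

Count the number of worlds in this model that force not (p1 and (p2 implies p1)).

0

u0: does not force it — u0 does not force not (p1 and (p2 implies p1)) since u0 is accessible from u0 and u0 forces p1 and (p2 implies p1).
u1: does not force it — u1 does not force not (p1 and (p2 implies p1)) since u1 is accessible from u1 and u1 forces p1 and (p2 implies p1).
u2: does not force it — u2 does not force not (p1 and (p2 implies p1)) since u2 is accessible from u2 and u2 forces p1 and (p2 implies p1).
u3: does not force it.
u4: does not force it.
Worlds forcing the formula: { }.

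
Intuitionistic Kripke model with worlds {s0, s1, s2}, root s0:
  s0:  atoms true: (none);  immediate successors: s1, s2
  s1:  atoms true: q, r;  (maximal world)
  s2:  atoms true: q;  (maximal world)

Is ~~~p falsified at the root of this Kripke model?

s0 ||- ~~~p: no world accessible from s0 forces ~~p.
So the root s0 forces ~~~p; the model is not a countermodel.

No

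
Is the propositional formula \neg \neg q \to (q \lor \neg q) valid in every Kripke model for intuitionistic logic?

This is a variant of double-negation elimination (deriving excluded middle from double negation), which is not intuitionistically valid.
A Kripke countermodel: worlds w0, w1; order generated by w0 \le w1; atoms true at each world — w0:{}; w1:{q}.
w0 \nVdash \neg \neg q \to (q \lor \neg q): already at w0 itself, w0 \Vdash \neg \neg q but w0 \nVdash q \lor \neg q.
w0 \nVdash q \lor \neg q: neither disjunct is forced at w0.
w0 lacks atom q, so w0 \nVdash q.
So the root w0 does not force the formula.

No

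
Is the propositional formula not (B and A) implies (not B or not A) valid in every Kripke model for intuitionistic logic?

This is the constructively invalid direction of De Morgan's law for conjunction, which is not intuitionistically valid.
A Kripke countermodel: worlds s0, s1, s2; order generated by s0 <= s1, s0 <= s2; atoms true at each world — s0:{}; s1:{B}; s2:{A}.
s0 does not force not (B and A) implies (not B or not A): already at s0 itself, s0 forces not (B and A) but s0 does not force not B or not A.
s0 does not force not B or not A: neither disjunct is forced at s0.
s0 does not force not B since s1 is accessible from s0 and s1 forces B.
So the root s0 does not force the formula.

No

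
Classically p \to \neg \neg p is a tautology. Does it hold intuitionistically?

Yes

This is double-negation introduction, which is intuitionistically derivable.
If a world forces p then every accessible world forces p (persistence), so none forces \neg p; hence \neg \neg p.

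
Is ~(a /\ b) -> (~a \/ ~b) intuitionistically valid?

This is the constructively invalid direction of De Morgan's law for conjunction, which is not intuitionistically valid.
A Kripke countermodel: worlds s0, s1, s2; order generated by s0 <= s1, s0 <= s2; atoms true at each world — s0:{}; s1:{a}; s2:{b}.
s0 ||-/- ~(a /\ b) -> (~a \/ ~b): already at s0 itself, s0 ||- ~(a /\ b) but s0 ||-/- ~a \/ ~b.
s0 ||-/- ~a \/ ~b: neither disjunct is forced at s0.
s0 ||-/- ~a since s1 is accessible from s0 and s1 ||- a.
So the root s0 does not force the formula.

No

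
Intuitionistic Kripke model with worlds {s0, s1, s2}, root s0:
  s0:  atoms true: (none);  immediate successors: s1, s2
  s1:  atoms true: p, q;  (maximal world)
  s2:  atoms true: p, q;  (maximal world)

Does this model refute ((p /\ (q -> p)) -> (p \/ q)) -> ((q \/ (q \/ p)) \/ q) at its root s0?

s0 ||-/- ((p /\ (q -> p)) -> (p \/ q)) -> ((q \/ (q \/ p)) \/ q): already at s0 itself, s0 ||- (p /\ (q -> p)) -> (p \/ q) but s0 ||-/- (q \/ (q \/ p)) \/ q.
s0 ||-/- (q \/ (q \/ p)) \/ q: neither disjunct is forced at s0.
s0 ||-/- q \/ (q \/ p): neither disjunct is forced at s0.
s0 lacks atom q, so s0 ||-/- q.
So the root s0 does not force ((p /\ (q -> p)) -> (p \/ q)) -> ((q \/ (q \/ p)) \/ q); the model is a countermodel.

Yes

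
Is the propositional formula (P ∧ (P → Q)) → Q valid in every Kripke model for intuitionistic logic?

Yes

This is modus ponens in implicational form, which is intuitionistically derivable.
If a world forces P and P → Q, then applying the implication at that world (which is accessible from itself) gives Q.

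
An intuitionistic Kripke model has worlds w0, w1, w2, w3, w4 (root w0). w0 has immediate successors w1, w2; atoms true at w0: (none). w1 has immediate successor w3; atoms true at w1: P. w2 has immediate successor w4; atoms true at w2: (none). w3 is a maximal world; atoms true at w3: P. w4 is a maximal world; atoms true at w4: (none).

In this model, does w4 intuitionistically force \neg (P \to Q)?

No

w4 \nVdash \neg (P \to Q) since w4 is accessible from w4 and w4 \Vdash P \to Q.
w4 \Vdash P \to Q vacuously: no world accessible from w4 forces the antecedent P.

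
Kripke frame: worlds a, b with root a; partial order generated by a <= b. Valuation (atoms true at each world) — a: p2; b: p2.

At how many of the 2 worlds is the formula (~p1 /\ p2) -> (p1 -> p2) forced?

2

a: forces it.
b: forces it.
Worlds forcing the formula: {a, b}.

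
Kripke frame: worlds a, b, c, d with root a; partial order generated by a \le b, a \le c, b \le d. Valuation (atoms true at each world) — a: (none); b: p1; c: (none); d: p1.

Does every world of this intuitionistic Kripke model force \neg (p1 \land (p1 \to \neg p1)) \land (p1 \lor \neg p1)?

Not every world: a \nVdash \neg (p1 \land (p1 \to \neg p1)) \land (p1 \lor \neg p1).
a \nVdash \neg (p1 \land (p1 \to \neg p1)) \land (p1 \lor \neg p1) since a fails p1 \lor \neg p1.

No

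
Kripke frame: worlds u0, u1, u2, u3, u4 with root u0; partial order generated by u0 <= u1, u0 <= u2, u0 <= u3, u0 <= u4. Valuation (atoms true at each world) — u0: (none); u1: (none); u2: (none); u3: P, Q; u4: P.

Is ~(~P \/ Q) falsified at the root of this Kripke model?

Yes

u0 ||-/- ~(~P \/ Q) since u1 is accessible from u0 and u1 ||- ~P \/ Q.
u1 ||- ~P \/ Q via the disjunct ~P.
So the root u0 does not force ~(~P \/ Q); the model is a countermodel.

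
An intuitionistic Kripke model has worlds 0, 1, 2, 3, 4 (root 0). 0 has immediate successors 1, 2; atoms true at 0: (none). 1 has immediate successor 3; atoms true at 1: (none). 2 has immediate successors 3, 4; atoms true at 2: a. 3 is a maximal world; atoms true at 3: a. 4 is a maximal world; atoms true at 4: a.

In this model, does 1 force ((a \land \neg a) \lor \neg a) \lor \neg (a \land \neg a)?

Yes

1 \Vdash ((a \land \neg a) \lor \neg a) \lor \neg (a \land \neg a) via the disjunct \neg (a \land \neg a).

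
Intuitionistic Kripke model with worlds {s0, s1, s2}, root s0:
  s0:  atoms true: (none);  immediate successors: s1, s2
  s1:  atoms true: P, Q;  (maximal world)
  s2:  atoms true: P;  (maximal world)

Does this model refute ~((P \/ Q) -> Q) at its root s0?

Yes

s0 ||-/- ~((P \/ Q) -> Q) since s1 is accessible from s0 and s1 ||- (P \/ Q) -> Q.
s1 ||- (P \/ Q) -> Q: every world accessible from s1 that forces P \/ Q (namely s1) also forces Q.
So the root s0 does not force ~((P \/ Q) -> Q); the model is a countermodel.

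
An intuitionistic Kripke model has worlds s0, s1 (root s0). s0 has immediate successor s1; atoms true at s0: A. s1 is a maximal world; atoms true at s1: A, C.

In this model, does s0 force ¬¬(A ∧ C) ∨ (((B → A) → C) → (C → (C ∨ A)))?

s0 ⊩ ¬¬(A ∧ C) ∨ (((B → A) → C) → (C → (C ∨ A))) via the disjunct ¬¬(A ∧ C).

Yes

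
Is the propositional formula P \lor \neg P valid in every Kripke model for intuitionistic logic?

This is the law of excluded middle, which is not intuitionistically valid.
A Kripke countermodel: worlds a, b; order generated by a \le b; atoms true at each world — a:{}; b:{P}.
a \nVdash P \lor \neg P: neither disjunct is forced at a.
a lacks atom P, so a \nVdash P.
So the root a does not force the formula.

No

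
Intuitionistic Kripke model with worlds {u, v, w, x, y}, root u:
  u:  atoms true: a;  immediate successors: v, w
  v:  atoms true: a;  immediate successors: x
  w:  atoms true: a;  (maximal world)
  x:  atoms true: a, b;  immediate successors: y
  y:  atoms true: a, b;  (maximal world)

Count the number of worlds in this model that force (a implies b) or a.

5

u: forces it.
v: forces it.
w: forces it.
x: forces it.
y: forces it.
Worlds forcing the formula: {u, v, w, x, y}.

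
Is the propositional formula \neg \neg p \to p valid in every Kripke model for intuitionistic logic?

This is double-negation elimination, which is not intuitionistically valid.
A Kripke countermodel: worlds u, v; order generated by u \le v; atoms true at each world — u:{}; v:{p}.
u \nVdash \neg \neg p \to p: already at u itself, u \Vdash \neg \neg p but u \nVdash p.
u lacks atom p, so u \nVdash p.
So the root u does not force the formula.

No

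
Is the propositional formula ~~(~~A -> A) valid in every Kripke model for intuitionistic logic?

This is the double negation of double-negation elimination, which is intuitionistically derivable.
By Glivenko's theorem the double negation of any classical propositional tautology is intuitionistically provable; ~~A -> A is classically a tautology.

Yes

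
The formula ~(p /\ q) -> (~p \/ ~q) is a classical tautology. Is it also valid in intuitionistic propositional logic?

This is the constructively invalid direction of De Morgan's law for conjunction, which is not intuitionistically valid.
A Kripke countermodel: worlds u, v, w; order generated by u <= v, u <= w; atoms true at each world — u:{}; v:{p}; w:{q}.
u ||-/- ~(p /\ q) -> (~p \/ ~q): already at u itself, u ||- ~(p /\ q) but u ||-/- ~p \/ ~q.
u ||-/- ~p \/ ~q: neither disjunct is forced at u.
u ||-/- ~p since v is accessible from u and v ||- p.
So the root u does not force the formula.

No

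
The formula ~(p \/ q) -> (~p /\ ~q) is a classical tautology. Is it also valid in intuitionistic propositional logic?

This is a constructively valid De Morgan direction (negated disjunction to conjunction of negations), which is intuitionistically derivable.
From ~(p \/ q): if p held then p \/ q would, contradiction — so ~p; similarly ~q.

Yes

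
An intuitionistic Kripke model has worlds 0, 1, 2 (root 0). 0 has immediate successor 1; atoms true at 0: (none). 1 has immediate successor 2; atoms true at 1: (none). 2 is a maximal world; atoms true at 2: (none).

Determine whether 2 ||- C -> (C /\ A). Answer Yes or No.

2 ||- C -> (C /\ A) vacuously: no world accessible from 2 forces the antecedent C.

Yes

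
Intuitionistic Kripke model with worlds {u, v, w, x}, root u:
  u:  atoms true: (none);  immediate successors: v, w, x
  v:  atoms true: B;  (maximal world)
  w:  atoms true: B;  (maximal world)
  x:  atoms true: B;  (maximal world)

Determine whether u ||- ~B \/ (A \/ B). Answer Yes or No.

No

u ||-/- ~B \/ (A \/ B): neither disjunct is forced at u.
u ||-/- ~B since v is accessible from u and v ||- B.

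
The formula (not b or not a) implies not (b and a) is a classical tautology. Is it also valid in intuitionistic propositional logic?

Yes

This is a constructively valid De Morgan direction (disjunction of negations to negated conjunction), which is intuitionistically derivable.
If not b holds at a world then no accessible world forces b, hence none forces b and a; likewise for not a.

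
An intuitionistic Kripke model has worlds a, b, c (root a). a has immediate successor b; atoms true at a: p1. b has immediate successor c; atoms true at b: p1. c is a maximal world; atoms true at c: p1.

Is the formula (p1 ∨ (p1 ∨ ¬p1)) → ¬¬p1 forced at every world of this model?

Yes

a ⊩ (p1 ∨ (p1 ∨ ¬p1)) → ¬¬p1: every world accessible from a that forces p1 ∨ (p1 ∨ ¬p1) (namely a, b, c) also forces ¬¬p1.
Since the root a forces (p1 ∨ (p1 ∨ ¬p1)) → ¬¬p1 and forcing is persistent (monotone upward), every world forces it.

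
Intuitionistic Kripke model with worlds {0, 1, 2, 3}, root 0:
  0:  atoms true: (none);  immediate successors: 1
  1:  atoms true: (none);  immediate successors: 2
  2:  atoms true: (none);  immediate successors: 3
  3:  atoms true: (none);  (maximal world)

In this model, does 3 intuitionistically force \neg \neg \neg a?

3 \Vdash \neg \neg \neg a: no world accessible from 3 forces \neg \neg a.

Yes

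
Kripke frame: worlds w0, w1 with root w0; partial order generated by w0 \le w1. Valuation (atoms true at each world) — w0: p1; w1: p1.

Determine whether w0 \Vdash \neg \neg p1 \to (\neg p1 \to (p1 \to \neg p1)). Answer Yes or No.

w0 \Vdash \neg \neg p1 \to (\neg p1 \to (p1 \to \neg p1)): every world accessible from w0 that forces \neg \neg p1 (namely w0, w1) also forces \neg p1 \to (p1 \to \neg p1).

Yes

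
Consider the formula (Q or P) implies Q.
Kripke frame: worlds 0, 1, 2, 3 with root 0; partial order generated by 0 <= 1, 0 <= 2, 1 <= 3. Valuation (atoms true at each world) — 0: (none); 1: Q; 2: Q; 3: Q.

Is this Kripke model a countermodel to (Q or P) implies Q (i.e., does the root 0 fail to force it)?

No

0 forces (Q or P) implies Q: every world accessible from 0 that forces Q or P (namely 1, 2, 3) also forces Q.
So the root 0 forces (Q or P) implies Q; the model is not a countermodel.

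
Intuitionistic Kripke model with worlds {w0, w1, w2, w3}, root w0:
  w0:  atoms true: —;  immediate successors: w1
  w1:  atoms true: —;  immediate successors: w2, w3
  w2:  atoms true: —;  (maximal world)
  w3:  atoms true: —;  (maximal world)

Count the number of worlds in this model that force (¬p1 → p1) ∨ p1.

0

w0: does not force it — w0 ⊮ (¬p1 → p1) ∨ p1: neither disjunct is forced at w0.
w1: does not force it.
w2: does not force it.
w3: does not force it.
Worlds forcing the formula: { }.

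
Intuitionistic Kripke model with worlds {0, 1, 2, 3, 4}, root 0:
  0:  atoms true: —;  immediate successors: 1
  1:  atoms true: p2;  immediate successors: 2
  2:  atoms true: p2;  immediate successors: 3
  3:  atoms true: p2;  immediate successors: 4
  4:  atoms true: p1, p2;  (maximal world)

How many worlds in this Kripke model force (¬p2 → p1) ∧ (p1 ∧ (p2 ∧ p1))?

1

0: does not force it — 0 ⊮ (¬p2 → p1) ∧ (p1 ∧ (p2 ∧ p1)) since 0 fails p1 ∧ (p2 ∧ p1).
1: does not force it.
2: does not force it.
3: does not force it.
4: forces it.
Worlds forcing the formula: {4}.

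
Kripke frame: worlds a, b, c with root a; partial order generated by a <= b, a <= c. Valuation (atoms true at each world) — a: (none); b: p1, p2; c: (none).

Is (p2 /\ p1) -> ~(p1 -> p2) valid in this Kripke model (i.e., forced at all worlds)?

No

Not every world: a ||-/- (p2 /\ p1) -> ~(p1 -> p2).
a ||-/- (p2 /\ p1) -> ~(p1 -> p2): at the accessible world b, b ||- p2 /\ p1 but b ||-/- ~(p1 -> p2).
b ||-/- ~(p1 -> p2) since b is accessible from b and b ||- p1 -> p2.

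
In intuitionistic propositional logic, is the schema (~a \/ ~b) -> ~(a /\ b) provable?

This is a constructively valid De Morgan direction (disjunction of negations to negated conjunction), which is intuitionistically derivable.
If ~a holds at a world then no accessible world forces a, hence none forces a /\ b; likewise for ~b.

Yes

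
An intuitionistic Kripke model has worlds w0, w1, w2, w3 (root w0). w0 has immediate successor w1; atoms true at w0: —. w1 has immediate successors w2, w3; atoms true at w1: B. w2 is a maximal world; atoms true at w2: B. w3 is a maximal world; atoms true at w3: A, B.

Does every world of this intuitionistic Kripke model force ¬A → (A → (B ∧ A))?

w0 ⊩ ¬A → (A → (B ∧ A)): every world accessible from w0 that forces ¬A (namely w2) also forces A → (B ∧ A).
Since the root w0 forces ¬A → (A → (B ∧ A)) and forcing is persistent (monotone upward), every world forces it.

Yes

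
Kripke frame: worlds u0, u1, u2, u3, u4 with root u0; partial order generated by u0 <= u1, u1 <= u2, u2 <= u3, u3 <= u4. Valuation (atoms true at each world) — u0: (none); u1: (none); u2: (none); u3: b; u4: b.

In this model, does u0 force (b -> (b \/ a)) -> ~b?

No

u0 ||-/- (b -> (b \/ a)) -> ~b: already at u0 itself, u0 ||- b -> (b \/ a) but u0 ||-/- ~b.
u0 ||-/- ~b since u3 is accessible from u0 and u3 ||- b.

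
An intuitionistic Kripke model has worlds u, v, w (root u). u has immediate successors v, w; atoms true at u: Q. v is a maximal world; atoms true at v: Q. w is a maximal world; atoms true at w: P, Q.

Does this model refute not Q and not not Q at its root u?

u does not force not Q and not not Q since u fails not Q.
So the root u does not force not Q and not not Q; the model is a countermodel.

Yes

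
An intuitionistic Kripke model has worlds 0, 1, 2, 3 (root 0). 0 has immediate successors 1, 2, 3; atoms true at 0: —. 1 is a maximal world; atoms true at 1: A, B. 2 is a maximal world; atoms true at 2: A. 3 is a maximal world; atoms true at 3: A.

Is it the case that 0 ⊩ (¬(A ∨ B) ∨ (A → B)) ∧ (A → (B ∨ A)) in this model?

No

0 ⊮ (¬(A ∨ B) ∨ (A → B)) ∧ (A → (B ∨ A)) since 0 fails ¬(A ∨ B) ∨ (A → B).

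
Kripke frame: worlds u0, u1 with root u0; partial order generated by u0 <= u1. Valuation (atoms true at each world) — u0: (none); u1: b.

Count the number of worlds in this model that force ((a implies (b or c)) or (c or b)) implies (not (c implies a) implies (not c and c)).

2

u0: forces it.
u1: forces it.
Worlds forcing the formula: {u0, u1}.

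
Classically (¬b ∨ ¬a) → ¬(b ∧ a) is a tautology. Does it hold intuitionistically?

Yes

This is a constructively valid De Morgan direction (disjunction of negations to negated conjunction), which is intuitionistically derivable.
If ¬b holds at a world then no accessible world forces b, hence none forces b ∧ a; likewise for ¬a.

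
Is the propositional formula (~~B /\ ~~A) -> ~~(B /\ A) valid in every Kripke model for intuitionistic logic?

Yes

This is the distribution of double negation over conjunction, which is intuitionistically derivable.
Assume ~~B, ~~A, and ~(B /\ A). From B we'd get ~A (since B /\ A is refuted), contradicting ~~A; so ~B, contradicting ~~B.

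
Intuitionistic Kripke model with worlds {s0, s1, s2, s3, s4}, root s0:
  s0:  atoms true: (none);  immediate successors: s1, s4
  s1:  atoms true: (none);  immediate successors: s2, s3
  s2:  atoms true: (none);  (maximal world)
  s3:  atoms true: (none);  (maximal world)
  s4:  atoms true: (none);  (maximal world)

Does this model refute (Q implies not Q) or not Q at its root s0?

No

s0 forces (Q implies not Q) or not Q via the disjunct Q implies not Q.
So the root s0 forces (Q implies not Q) or not Q; the model is not a countermodel.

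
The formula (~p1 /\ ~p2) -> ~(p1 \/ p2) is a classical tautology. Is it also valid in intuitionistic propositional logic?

Yes

This is a constructively valid De Morgan direction (conjunction of negations to negated disjunction), which is intuitionistically derivable.
If both ~p1 and ~p2 hold at a world, no accessible world forces p1 or forces p2, so none forces p1 \/ p2.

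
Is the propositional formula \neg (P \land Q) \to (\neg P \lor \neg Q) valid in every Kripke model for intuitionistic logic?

This is the constructively invalid direction of De Morgan's law for conjunction, which is not intuitionistically valid.
A Kripke countermodel: worlds w0, w1, w2; order generated by w0 \le w1, w0 \le w2; atoms true at each world — w0:{}; w1:{P}; w2:{Q}.
w0 \nVdash \neg (P \land Q) \to (\neg P \lor \neg Q): already at w0 itself, w0 \Vdash \neg (P \land Q) but w0 \nVdash \neg P \lor \neg Q.
w0 \nVdash \neg P \lor \neg Q: neither disjunct is forced at w0.
w0 \nVdash \neg P since w1 is accessible from w0 and w1 \Vdash P.
So the root w0 does not force the formula.

No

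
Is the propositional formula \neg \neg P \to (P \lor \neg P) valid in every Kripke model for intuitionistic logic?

This is a variant of double-negation elimination (deriving excluded middle from double negation), which is not intuitionistically valid.
A Kripke countermodel: worlds s0, s1; order generated by s0 \le s1; atoms true at each world — s0:{}; s1:{P}.
s0 \nVdash \neg \neg P \to (P \lor \neg P): already at s0 itself, s0 \Vdash \neg \neg P but s0 \nVdash P \lor \neg P.
s0 \nVdash P \lor \neg P: neither disjunct is forced at s0.
s0 lacks atom P, so s0 \nVdash P.
So the root s0 does not force the formula.

No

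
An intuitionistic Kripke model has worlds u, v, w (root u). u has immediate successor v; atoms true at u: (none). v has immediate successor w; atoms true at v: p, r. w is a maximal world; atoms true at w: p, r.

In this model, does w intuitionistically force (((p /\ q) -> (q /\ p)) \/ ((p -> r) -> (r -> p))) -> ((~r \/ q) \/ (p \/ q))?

Yes

w ||- (((p /\ q) -> (q /\ p)) \/ ((p -> r) -> (r -> p))) -> ((~r \/ q) \/ (p \/ q)): every world accessible from w that forces ((p /\ q) -> (q /\ p)) \/ ((p -> r) -> (r -> p)) (namely w) also forces (~r \/ q) \/ (p \/ q).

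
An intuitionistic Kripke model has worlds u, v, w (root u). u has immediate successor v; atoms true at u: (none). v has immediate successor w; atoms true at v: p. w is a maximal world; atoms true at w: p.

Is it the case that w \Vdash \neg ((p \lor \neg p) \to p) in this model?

No

w \nVdash \neg ((p \lor \neg p) \to p) since w is accessible from w and w \Vdash (p \lor \neg p) \to p.
w \Vdash (p \lor \neg p) \to p: every world accessible from w that forces p \lor \neg p (namely w) also forces p.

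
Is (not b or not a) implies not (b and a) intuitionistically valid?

Yes

This is a constructively valid De Morgan direction (disjunction of negations to negated conjunction), which is intuitionistically derivable.
If not b holds at a world then no accessible world forces b, hence none forces b and a; likewise for not a.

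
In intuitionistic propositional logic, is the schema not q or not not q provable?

No

This is the weak law of excluded middle, which is not intuitionistically valid.
A Kripke countermodel: worlds a, b, c; order generated by a <= b, a <= c; atoms true at each world — a:{}; b:{q}; c:{}.
a does not force not q or not not q: neither disjunct is forced at a.
a does not force not q since b is accessible from a and b forces q.
So the root a does not force the formula.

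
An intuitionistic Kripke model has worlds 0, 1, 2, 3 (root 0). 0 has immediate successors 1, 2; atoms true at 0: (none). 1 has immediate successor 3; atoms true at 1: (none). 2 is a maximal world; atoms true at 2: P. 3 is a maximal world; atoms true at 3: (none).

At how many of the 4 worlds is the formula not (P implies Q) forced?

0: does not force it — 0 does not force not (P implies Q) since 1 is accessible from 0 and 1 forces P implies Q.
1: does not force it.
2: forces it.
3: does not force it.
Worlds forcing the formula: {2}.

1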